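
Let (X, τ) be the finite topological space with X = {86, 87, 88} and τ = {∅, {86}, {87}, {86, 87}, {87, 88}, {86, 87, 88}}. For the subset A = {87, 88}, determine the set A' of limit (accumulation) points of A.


A' = {88}

For each x ∈ X, list the open sets U ∈ τ with x ∈ U, then check whether U ∩ (A ∖ {x}) ≠ ∅ for every such U.
  x = 86: open {86} ∋ x has {86} ∩ (A ∖ {86}) = ∅, so x is NOT a limit point.
  x = 87: open {87} ∋ x has {87} ∩ (A ∖ {87}) = ∅, so x is NOT a limit point.
  x = 88: opens ∋ x are {87, 88}, {86, 87, 88}; each meets A ∖ {88}, so x IS a limit point.
Collecting: A' = {88}.


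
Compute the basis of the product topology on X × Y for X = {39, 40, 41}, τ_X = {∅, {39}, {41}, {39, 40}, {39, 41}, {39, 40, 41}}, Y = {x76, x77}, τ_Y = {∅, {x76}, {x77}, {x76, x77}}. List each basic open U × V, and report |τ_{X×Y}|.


Basis B = {∅ × ∅, {39} × {x76}, {39} × {x77}, {41} × {x76}, {41} × {x77}, {39} × {x76, x77}, {39, 40} × {x76}, {39, 41} × {x76}, {39, 40} × {x77}, {39, 41} × {x77}, {41} × {x76, x77}, {39, 40, 41} × {x76}, {39, 40, 41} × {x77}, {39, 40} × {x76, x77}, {39, 41} × {x76, x77}, {39, 40, 41} × {x76, x77}}; |τ_{X×Y}| = 36.

Enumerate products U × V with U ∈ τ_X, V ∈ τ_Y (deduplicated):
  ∅ × ∅ = {} (∅)
  {39} × {x76} = {(39,x76)}
  {39} × {x77} = {(39,x77)}
  {41} × {x76} = {(41,x76)}
  {41} × {x77} = {(41,x77)}
  {39} × {x76, x77} = {(39,x76), (39,x77)}
  {39, 40} × {x76} = {(39,x76), (40,x76)}
  {39, 41} × {x76} = {(39,x76), (41,x76)}
  {39, 40} × {x77} = {(39,x77), (40,x77)}
  {39, 41} × {x77} = {(39,x77), (41,x77)}
  {41} × {x76, x77} = {(41,x76), (41,x77)}
  {39, 40, 41} × {x76} = {(39,x76), (40,x76), (41,x76)}
  {39, 40, 41} × {x77} = {(39,x77), (40,x77), (41,x77)}
  {39, 40} × {x76, x77} = {(39,x76), (39,x77), (40,x76), (40,x77)}
  {39, 41} × {x76, x77} = {(39,x76), (39,x77), (41,x76), (41,x77)}
  {39, 40, 41} × {x76, x77} = {(39,x76), (39,x77), (40,x76), (40,x77), (41,x76), (41,x77)}
These 16 distinct sets form the basis B.
Close under arbitrary unions to get τ_{X×Y}; counting gives |τ_{X×Y}| = 36.


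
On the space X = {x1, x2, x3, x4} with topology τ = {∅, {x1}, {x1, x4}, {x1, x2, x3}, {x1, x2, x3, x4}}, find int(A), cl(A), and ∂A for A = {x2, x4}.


int(A) = ∅, cl(A) = {x2, x3, x4}, ∂A = {x2, x3, x4}.

Closed sets in (X, τ) are complements of opens:
  closed(X, τ) = {∅, {x4}, {x2, x3}, {x2, x3, x4}, {x1, x2, x3, x4}}.
int(A) = ⋃ {U ∈ τ : U ⊆ A}. Opens contained in A: ∅.
Taking the union of these: int(A) = ∅.
cl(A) = ⋂ {C closed : A ⊆ C}. Closed sets containing A: {x2, x3, x4}, {x1, x2, x3, x4}.
Intersecting these: cl(A) = {x2, x3, x4}.
∂A = cl(A) ∖ int(A) = {x2, x3, x4} ∖ ∅ = {x2, x3, x4}.


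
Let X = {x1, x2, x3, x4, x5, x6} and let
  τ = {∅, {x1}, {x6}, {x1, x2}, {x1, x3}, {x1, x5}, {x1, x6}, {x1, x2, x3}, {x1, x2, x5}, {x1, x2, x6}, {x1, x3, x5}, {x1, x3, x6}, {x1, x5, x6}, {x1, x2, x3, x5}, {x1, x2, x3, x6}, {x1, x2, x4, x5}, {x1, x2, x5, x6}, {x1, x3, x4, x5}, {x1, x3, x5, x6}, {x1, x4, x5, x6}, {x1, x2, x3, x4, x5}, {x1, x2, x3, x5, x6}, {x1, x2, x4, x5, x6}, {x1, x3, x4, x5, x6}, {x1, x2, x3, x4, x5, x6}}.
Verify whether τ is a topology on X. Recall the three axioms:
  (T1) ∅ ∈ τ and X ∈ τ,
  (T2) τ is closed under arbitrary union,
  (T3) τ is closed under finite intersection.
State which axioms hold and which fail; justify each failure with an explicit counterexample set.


τ is NOT a topology on X.

Axiom (T1): ∅ ∈ τ? Yes; X ∈ τ? Yes.
Axiom (T2/T3): check pairwise unions and intersections of members of τ.
Counterexample for (T3): {x1, x2, x4, x5} ∩ {x1, x3, x4, x5} = {x1, x4, x5} ∉ τ. Therefore τ is NOT a topology.


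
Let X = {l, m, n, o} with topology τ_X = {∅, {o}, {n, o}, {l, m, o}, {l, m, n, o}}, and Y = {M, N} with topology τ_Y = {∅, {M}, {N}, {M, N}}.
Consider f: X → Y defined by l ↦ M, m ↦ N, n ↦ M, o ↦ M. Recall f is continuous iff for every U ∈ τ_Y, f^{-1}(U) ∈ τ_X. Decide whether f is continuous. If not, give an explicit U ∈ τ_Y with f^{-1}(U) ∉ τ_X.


f is NOT continuous.

Compute f^{-1}(U) for each U ∈ τ_Y:
  U = ∅: f^{-1}(U) = ∅ ∈ τ_X ✓.
  U = {M}: f^{-1}(U) = {l, n, o} ∉ τ_X ✗.
  U = {N}: f^{-1}(U) = {m} ∉ τ_X ✗.
  U = {M, N}: f^{-1}(U) = {l, m, n, o} ∈ τ_X ✓.
Found U = {M} with f^{-1}(U) = {l, n, o} not in τ_X. Therefore f is NOT continuous.


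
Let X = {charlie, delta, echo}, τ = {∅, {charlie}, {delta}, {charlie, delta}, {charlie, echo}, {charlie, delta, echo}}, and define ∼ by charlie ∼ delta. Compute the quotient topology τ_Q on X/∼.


X/∼ = {[charlie=delta], [echo]}; |τ_Q| = 3.

Equivalence classes: [charlie=delta], [echo].
Quotient map π: X → X/∼ sends charlie ↦ [charlie=delta], delta ↦ [charlie=delta], echo ↦ [echo].
For each subset V ⊆ X/∼, compute π^{-1}(V) ⊆ X and check whether π^{-1}(V) ∈ τ. V is open in τ_Q iff π^{-1}(V) ∈ τ.
  V = {}: π^{-1}(V) = ∅ ∈ τ ✓.
  V = {[charlie=delta]}: π^{-1}(V) = {charlie, delta} ∈ τ ✓.
  V = {[echo]}: π^{-1}(V) = {echo} ∉ τ ✗.
  V = {[charlie=delta], [echo]}: π^{-1}(V) = {charlie, delta, echo} ∈ τ ✓.
Open sets in the quotient: τ_Q = {{}, {[charlie=delta]}, {[charlie=delta], [echo]}} (3 elements).


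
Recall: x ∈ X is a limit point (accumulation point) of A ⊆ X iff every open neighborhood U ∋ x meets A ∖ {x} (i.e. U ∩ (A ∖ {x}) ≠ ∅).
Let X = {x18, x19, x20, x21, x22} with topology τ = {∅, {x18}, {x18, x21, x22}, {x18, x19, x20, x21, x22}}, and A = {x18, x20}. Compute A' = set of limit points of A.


A' = {x19, x20, x21, x22}

For each x ∈ X, list the open sets U ∈ τ with x ∈ U, then check whether U ∩ (A ∖ {x}) ≠ ∅ for every such U.
  x = x18: open {x18} ∋ x has {x18} ∩ (A ∖ {x18}) = ∅, so x is NOT a limit point.
  x = x19: opens ∋ x are {x18, x19, x20, x21, x22}; each meets A ∖ {x19}, so x IS a limit point.
  x = x20: opens ∋ x are {x18, x19, x20, x21, x22}; each meets A ∖ {x20}, so x IS a limit point.
  x = x21: opens ∋ x are {x18, x21, x22}, {x18, x19, x20, x21, x22}; each meets A ∖ {x21}, so x IS a limit point.
  x = x22: opens ∋ x are {x18, x21, x22}, {x18, x19, x20, x21, x22}; each meets A ∖ {x22}, so x IS a limit point.
Collecting: A' = {x19, x20, x21, x22}.


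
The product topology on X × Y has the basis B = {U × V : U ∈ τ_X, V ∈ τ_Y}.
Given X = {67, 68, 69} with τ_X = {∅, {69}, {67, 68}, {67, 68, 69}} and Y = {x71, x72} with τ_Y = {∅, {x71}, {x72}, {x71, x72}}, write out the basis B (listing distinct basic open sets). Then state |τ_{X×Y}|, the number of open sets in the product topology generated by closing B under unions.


Basis B = {∅ × ∅, {69} × {x71}, {69} × {x72}, {67, 68} × {x71}, {67, 68} × {x72}, {69} × {x71, x72}, {67, 68, 69} × {x71}, {67, 68, 69} × {x72}, {67, 68} × {x71, x72}, {67, 68, 69} × {x71, x72}}; |τ_{X×Y}| = 16.

Enumerate products U × V with U ∈ τ_X, V ∈ τ_Y (deduplicated):
  ∅ × ∅ = {} (∅)
  {69} × {x71} = {(69,x71)}
  {69} × {x72} = {(69,x72)}
  {67, 68} × {x71} = {(67,x71), (68,x71)}
  {67, 68} × {x72} = {(67,x72), (68,x72)}
  {69} × {x71, x72} = {(69,x71), (69,x72)}
  {67, 68, 69} × {x71} = {(67,x71), (68,x71), (69,x71)}
  {67, 68, 69} × {x72} = {(67,x72), (68,x72), (69,x72)}
  {67, 68} × {x71, x72} = {(67,x71), (67,x72), (68,x71), (68,x72)}
  {67, 68, 69} × {x71, x72} = {(67,x71), (67,x72), (68,x71), (68,x72), (69,x71), (69,x72)}
These 10 distinct sets form the basis B.
Close under arbitrary unions to get τ_{X×Y}; counting gives |τ_{X×Y}| = 16.


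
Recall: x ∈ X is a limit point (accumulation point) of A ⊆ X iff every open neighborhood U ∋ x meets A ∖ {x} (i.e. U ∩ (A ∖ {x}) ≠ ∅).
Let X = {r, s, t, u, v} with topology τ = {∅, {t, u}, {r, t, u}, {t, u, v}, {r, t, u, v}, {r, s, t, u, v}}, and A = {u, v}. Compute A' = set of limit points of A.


A' = {r, s, t, v}

For each x ∈ X, list the open sets U ∈ τ with x ∈ U, then check whether U ∩ (A ∖ {x}) ≠ ∅ for every such U.
  x = r: opens ∋ x are {r, t, u}, {r, t, u, v}, {r, s, t, u, v}; each meets A ∖ {r}, so x IS a limit point.
  x = s: opens ∋ x are {r, s, t, u, v}; each meets A ∖ {s}, so x IS a limit point.
  x = t: opens ∋ x are {t, u}, {r, t, u}, {t, u, v}, {r, t, u, v}, {r, s, t, u, v}; each meets A ∖ {t}, so x IS a limit point.
  x = u: open {t, u} ∋ x has {t, u} ∩ (A ∖ {u}) = ∅, so x is NOT a limit point.
  x = v: opens ∋ x are {t, u, v}, {r, t, u, v}, {r, s, t, u, v}; each meets A ∖ {v}, so x IS a limit point.
Collecting: A' = {r, s, t, v}.


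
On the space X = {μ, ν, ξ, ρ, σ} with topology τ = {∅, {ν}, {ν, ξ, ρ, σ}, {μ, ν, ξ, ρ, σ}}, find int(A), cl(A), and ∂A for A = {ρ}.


int(A) = ∅, cl(A) = {μ, ξ, ρ, σ}, ∂A = {μ, ξ, ρ, σ}.

Closed sets in (X, τ) are complements of opens:
  closed(X, τ) = {∅, {μ}, {μ, ξ, ρ, σ}, {μ, ν, ξ, ρ, σ}}.
int(A) = ⋃ {U ∈ τ : U ⊆ A}. Opens contained in A: ∅.
Taking the union of these: int(A) = ∅.
cl(A) = ⋂ {C closed : A ⊆ C}. Closed sets containing A: {μ, ξ, ρ, σ}, {μ, ν, ξ, ρ, σ}.
Intersecting these: cl(A) = {μ, ξ, ρ, σ}.
∂A = cl(A) ∖ int(A) = {μ, ξ, ρ, σ} ∖ ∅ = {μ, ξ, ρ, σ}.


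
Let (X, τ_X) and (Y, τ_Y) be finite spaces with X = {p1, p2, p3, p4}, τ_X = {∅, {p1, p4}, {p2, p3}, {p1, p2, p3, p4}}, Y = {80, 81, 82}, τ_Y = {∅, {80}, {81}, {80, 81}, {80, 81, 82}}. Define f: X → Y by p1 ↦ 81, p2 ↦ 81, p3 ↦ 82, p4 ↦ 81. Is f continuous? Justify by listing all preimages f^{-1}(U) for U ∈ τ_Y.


f is NOT continuous.

Compute f^{-1}(U) for each U ∈ τ_Y:
  U = ∅: f^{-1}(U) = ∅ ∈ τ_X ✓.
  U = {80}: f^{-1}(U) = ∅ ∈ τ_X ✓.
  U = {81}: f^{-1}(U) = {p1, p2, p4} ∉ τ_X ✗.
  U = {80, 81}: f^{-1}(U) = {p1, p2, p4} ∉ τ_X ✗.
  U = {80, 81, 82}: f^{-1}(U) = {p1, p2, p3, p4} ∈ τ_X ✓.
Found U = {81} with f^{-1}(U) = {p1, p2, p4} not in τ_X. Therefore f is NOT continuous.


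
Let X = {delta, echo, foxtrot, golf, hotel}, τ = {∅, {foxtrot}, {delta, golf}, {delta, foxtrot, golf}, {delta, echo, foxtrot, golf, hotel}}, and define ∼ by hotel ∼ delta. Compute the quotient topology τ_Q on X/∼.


X/∼ = {[delta=hotel], [echo], [foxtrot], [golf]}; |τ_Q| = 3.

Equivalence classes: [delta=hotel], [echo], [foxtrot], [golf].
Quotient map π: X → X/∼ sends delta ↦ [delta=hotel], echo ↦ [echo], foxtrot ↦ [foxtrot], golf ↦ [golf], hotel ↦ [delta=hotel].
For each subset V ⊆ X/∼, compute π^{-1}(V) ⊆ X and check whether π^{-1}(V) ∈ τ. V is open in τ_Q iff π^{-1}(V) ∈ τ.
  V = {}: π^{-1}(V) = ∅ ∈ τ ✓.
  V = {[delta=hotel]}: π^{-1}(V) = {delta, hotel} ∉ τ ✗.
  V = {[echo]}: π^{-1}(V) = {echo} ∉ τ ✗.
  V = {[delta=hotel], [echo]}: π^{-1}(V) = {delta, echo, hotel} ∉ τ ✗.
  V = {[foxtrot]}: π^{-1}(V) = {foxtrot} ∈ τ ✓.
  V = {[delta=hotel], [foxtrot]}: π^{-1}(V) = {delta, foxtrot, hotel} ∉ τ ✗.
  V = {[echo], [foxtrot]}: π^{-1}(V) = {echo, foxtrot} ∉ τ ✗.
  V = {[delta=hotel], [echo], [foxtrot]}: π^{-1}(V) = {delta, echo, foxtrot, hotel} ∉ τ ✗.
  V = {[golf]}: π^{-1}(V) = {golf} ∉ τ ✗.
  V = {[delta=hotel], [golf]}: π^{-1}(V) = {delta, golf, hotel} ∉ τ ✗.
  V = {[echo], [golf]}: π^{-1}(V) = {echo, golf} ∉ τ ✗.
  V = {[delta=hotel], [echo], [golf]}: π^{-1}(V) = {delta, echo, golf, hotel} ∉ τ ✗.
  V = {[foxtrot], [golf]}: π^{-1}(V) = {foxtrot, golf} ∉ τ ✗.
  V = {[delta=hotel], [foxtrot], [golf]}: π^{-1}(V) = {delta, foxtrot, golf, hotel} ∉ τ ✗.
  V = {[echo], [foxtrot], [golf]}: π^{-1}(V) = {echo, foxtrot, golf} ∉ τ ✗.
  V = {[delta=hotel], [echo], [foxtrot], [golf]}: π^{-1}(V) = {delta, echo, foxtrot, golf, hotel} ∈ τ ✓.
Open sets in the quotient: τ_Q = {{}, {[foxtrot]}, {[delta=hotel], [echo], [foxtrot], [golf]}} (3 elements).


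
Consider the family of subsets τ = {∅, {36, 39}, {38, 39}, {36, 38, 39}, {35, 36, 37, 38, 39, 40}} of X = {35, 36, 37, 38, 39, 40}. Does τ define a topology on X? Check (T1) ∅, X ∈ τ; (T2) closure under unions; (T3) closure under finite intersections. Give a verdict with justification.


τ is NOT a topology on X.

Axiom (T1): ∅ ∈ τ? Yes; X ∈ τ? Yes.
Axiom (T2/T3): check pairwise unions and intersections of members of τ.
Counterexample for (T3): {36, 39} ∩ {38, 39} = {39} ∉ τ. Therefore τ is NOT a topology.


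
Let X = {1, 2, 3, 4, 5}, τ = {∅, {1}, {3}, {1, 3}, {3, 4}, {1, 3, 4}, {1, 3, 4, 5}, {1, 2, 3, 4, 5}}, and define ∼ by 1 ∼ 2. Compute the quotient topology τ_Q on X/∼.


X/∼ = {[1=2], [3], [4], [5]}; |τ_Q| = 4.

Equivalence classes: [1=2], [3], [4], [5].
Quotient map π: X → X/∼ sends 1 ↦ [1=2], 2 ↦ [1=2], 3 ↦ [3], 4 ↦ [4], 5 ↦ [5].
For each subset V ⊆ X/∼, compute π^{-1}(V) ⊆ X and check whether π^{-1}(V) ∈ τ. V is open in τ_Q iff π^{-1}(V) ∈ τ.
  V = {}: π^{-1}(V) = ∅ ∈ τ ✓.
  V = {[1=2]}: π^{-1}(V) = {1, 2} ∉ τ ✗.
  V = {[3]}: π^{-1}(V) = {3} ∈ τ ✓.
  V = {[1=2], [3]}: π^{-1}(V) = {1, 2, 3} ∉ τ ✗.
  V = {[4]}: π^{-1}(V) = {4} ∉ τ ✗.
  V = {[1=2], [4]}: π^{-1}(V) = {1, 2, 4} ∉ τ ✗.
  V = {[3], [4]}: π^{-1}(V) = {3, 4} ∈ τ ✓.
  V = {[1=2], [3], [4]}: π^{-1}(V) = {1, 2, 3, 4} ∉ τ ✗.
  V = {[5]}: π^{-1}(V) = {5} ∉ τ ✗.
  V = {[1=2], [5]}: π^{-1}(V) = {1, 2, 5} ∉ τ ✗.
  V = {[3], [5]}: π^{-1}(V) = {3, 5} ∉ τ ✗.
  V = {[1=2], [3], [5]}: π^{-1}(V) = {1, 2, 3, 5} ∉ τ ✗.
  V = {[4], [5]}: π^{-1}(V) = {4, 5} ∉ τ ✗.
  V = {[1=2], [4], [5]}: π^{-1}(V) = {1, 2, 4, 5} ∉ τ ✗.
  V = {[3], [4], [5]}: π^{-1}(V) = {3, 4, 5} ∉ τ ✗.
  V = {[1=2], [3], [4], [5]}: π^{-1}(V) = {1, 2, 3, 4, 5} ∈ τ ✓.
Open sets in the quotient: τ_Q = {{}, {[3]}, {[3], [4]}, {[1=2], [3], [4], [5]}} (4 elements).


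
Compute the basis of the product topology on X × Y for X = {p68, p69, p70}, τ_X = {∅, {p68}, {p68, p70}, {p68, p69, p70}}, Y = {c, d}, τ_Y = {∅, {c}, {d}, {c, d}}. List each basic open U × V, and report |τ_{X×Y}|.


Basis B = {∅ × ∅, {p68} × {c}, {p68} × {d}, {p68} × {c, d}, {p68, p70} × {c}, {p68, p70} × {d}, {p68, p69, p70} × {c}, {p68, p69, p70} × {d}, {p68, p70} × {c, d}, {p68, p69, p70} × {c, d}}; |τ_{X×Y}| = 16.

Enumerate products U × V with U ∈ τ_X, V ∈ τ_Y (deduplicated):
  ∅ × ∅ = {} (∅)
  {p68} × {c} = {(p68,c)}
  {p68} × {d} = {(p68,d)}
  {p68} × {c, d} = {(p68,c), (p68,d)}
  {p68, p70} × {c} = {(p68,c), (p70,c)}
  {p68, p70} × {d} = {(p68,d), (p70,d)}
  {p68, p69, p70} × {c} = {(p68,c), (p69,c), (p70,c)}
  {p68, p69, p70} × {d} = {(p68,d), (p69,d), (p70,d)}
  {p68, p70} × {c, d} = {(p68,c), (p68,d), (p70,c), (p70,d)}
  {p68, p69, p70} × {c, d} = {(p68,c), (p68,d), (p69,c), (p69,d), (p70,c), (p70,d)}
These 10 distinct sets form the basis B.
Close under arbitrary unions to get τ_{X×Y}; counting gives |τ_{X×Y}| = 16.


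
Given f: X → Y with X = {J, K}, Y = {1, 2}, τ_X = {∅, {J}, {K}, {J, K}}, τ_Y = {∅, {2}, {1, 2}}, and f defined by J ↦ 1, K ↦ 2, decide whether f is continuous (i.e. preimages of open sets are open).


f IS continuous.

Compute f^{-1}(U) for each U ∈ τ_Y:
  U = ∅: f^{-1}(U) = ∅ ∈ τ_X ✓.
  U = {2}: f^{-1}(U) = {K} ∈ τ_X ✓.
  U = {1, 2}: f^{-1}(U) = {J, K} ∈ τ_X ✓.
Every preimage lies in τ_X, so f IS continuous.


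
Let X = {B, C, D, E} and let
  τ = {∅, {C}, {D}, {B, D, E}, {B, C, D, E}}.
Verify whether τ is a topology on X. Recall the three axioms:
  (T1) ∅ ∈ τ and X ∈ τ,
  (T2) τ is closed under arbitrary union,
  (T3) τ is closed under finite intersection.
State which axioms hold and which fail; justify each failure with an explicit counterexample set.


τ is NOT a topology on X.

Axiom (T1): ∅ ∈ τ? Yes; X ∈ τ? Yes.
Axiom (T2/T3): check pairwise unions and intersections of members of τ.
Counterexample for (T2): {C} ∪ {D} = {C, D} ∉ τ. Therefore τ is NOT a topology.


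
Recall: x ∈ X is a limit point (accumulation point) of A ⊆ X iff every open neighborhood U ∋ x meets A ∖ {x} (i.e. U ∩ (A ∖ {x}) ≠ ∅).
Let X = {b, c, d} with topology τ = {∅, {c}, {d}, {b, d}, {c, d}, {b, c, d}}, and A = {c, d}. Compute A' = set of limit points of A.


A' = {b}

For each x ∈ X, list the open sets U ∈ τ with x ∈ U, then check whether U ∩ (A ∖ {x}) ≠ ∅ for every such U.
  x = b: opens ∋ x are {b, d}, {b, c, d}; each meets A ∖ {b}, so x IS a limit point.
  x = c: open {c} ∋ x has {c} ∩ (A ∖ {c}) = ∅, so x is NOT a limit point.
  x = d: open {d} ∋ x has {d} ∩ (A ∖ {d}) = ∅, so x is NOT a limit point.
Collecting: A' = {b}.


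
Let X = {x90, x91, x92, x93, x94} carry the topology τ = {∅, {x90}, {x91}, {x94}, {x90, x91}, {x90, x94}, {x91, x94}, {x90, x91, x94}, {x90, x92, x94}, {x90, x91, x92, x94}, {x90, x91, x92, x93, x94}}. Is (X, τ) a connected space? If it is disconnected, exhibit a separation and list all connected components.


(X, τ) is connected.

Find clopen sets (U ∈ τ with X ∖ U ∈ τ):
  U = ∅, X ∖ U = {x90, x91, x92, x93, x94} — both open, so U is clopen.
  U = {x90, x91, x92, x93, x94}, X ∖ U = ∅ — both open, so U is clopen.
Only trivial clopens (∅ and X) exist, so (X, τ) is connected.
Compute connected components by grouping points that agree on all clopens:
  component: {x90, x91, x92, x93, x94}


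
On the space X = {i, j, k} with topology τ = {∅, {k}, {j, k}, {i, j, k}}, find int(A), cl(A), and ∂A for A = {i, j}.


int(A) = ∅, cl(A) = {i, j}, ∂A = {i, j}.

Closed sets in (X, τ) are complements of opens:
  closed(X, τ) = {∅, {i}, {i, j}, {i, j, k}}.
int(A) = ⋃ {U ∈ τ : U ⊆ A}. Opens contained in A: ∅.
Taking the union of these: int(A) = ∅.
cl(A) = ⋂ {C closed : A ⊆ C}. Closed sets containing A: {i, j}, {i, j, k}.
Intersecting these: cl(A) = {i, j}.
∂A = cl(A) ∖ int(A) = {i, j} ∖ ∅ = {i, j}.


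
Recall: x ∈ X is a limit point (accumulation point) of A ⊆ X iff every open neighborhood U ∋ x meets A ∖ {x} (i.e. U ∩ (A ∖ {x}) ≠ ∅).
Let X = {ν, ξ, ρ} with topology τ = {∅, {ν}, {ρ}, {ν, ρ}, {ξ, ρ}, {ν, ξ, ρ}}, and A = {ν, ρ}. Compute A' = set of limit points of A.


A' = {ξ}

For each x ∈ X, list the open sets U ∈ τ with x ∈ U, then check whether U ∩ (A ∖ {x}) ≠ ∅ for every such U.
  x = ν: open {ν} ∋ x has {ν} ∩ (A ∖ {ν}) = ∅, so x is NOT a limit point.
  x = ξ: opens ∋ x are {ξ, ρ}, {ν, ξ, ρ}; each meets A ∖ {ξ}, so x IS a limit point.
  x = ρ: open {ρ} ∋ x has {ρ} ∩ (A ∖ {ρ}) = ∅, so x is NOT a limit point.
Collecting: A' = {ξ}.


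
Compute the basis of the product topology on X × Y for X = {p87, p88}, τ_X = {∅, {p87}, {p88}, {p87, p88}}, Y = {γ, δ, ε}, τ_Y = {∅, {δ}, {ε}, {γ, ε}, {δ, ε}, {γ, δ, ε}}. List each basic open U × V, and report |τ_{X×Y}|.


Basis B = {∅ × ∅, {p87} × {δ}, {p87} × {ε}, {p88} × {δ}, {p88} × {ε}, {p87} × {γ, ε}, {p87} × {δ, ε}, {p87, p88} × {δ}, {p87, p88} × {ε}, {p88} × {γ, ε}, {p88} × {δ, ε}, {p87} × {γ, δ, ε}, {p88} × {γ, δ, ε}, {p87, p88} × {γ, ε}, {p87, p88} × {δ, ε}, {p87, p88} × {γ, δ, ε}}; |τ_{X×Y}| = 36.

Enumerate products U × V with U ∈ τ_X, V ∈ τ_Y (deduplicated):
  ∅ × ∅ = {} (∅)
  {p87} × {δ} = {(p87,δ)}
  {p87} × {ε} = {(p87,ε)}
  {p88} × {δ} = {(p88,δ)}
  {p88} × {ε} = {(p88,ε)}
  {p87} × {γ, ε} = {(p87,γ), (p87,ε)}
  {p87} × {δ, ε} = {(p87,δ), (p87,ε)}
  {p87, p88} × {δ} = {(p87,δ), (p88,δ)}
  {p87, p88} × {ε} = {(p87,ε), (p88,ε)}
  {p88} × {γ, ε} = {(p88,γ), (p88,ε)}
  {p88} × {δ, ε} = {(p88,δ), (p88,ε)}
  {p87} × {γ, δ, ε} = {(p87,γ), (p87,δ), (p87,ε)}
  {p88} × {γ, δ, ε} = {(p88,γ), (p88,δ), (p88,ε)}
  {p87, p88} × {γ, ε} = {(p87,γ), (p87,ε), (p88,γ), (p88,ε)}
  {p87, p88} × {δ, ε} = {(p87,δ), (p87,ε), (p88,δ), (p88,ε)}
  {p87, p88} × {γ, δ, ε} = {(p87,γ), (p87,δ), (p87,ε), (p88,γ), (p88,δ), (p88,ε)}
These 16 distinct sets form the basis B.
Close under arbitrary unions to get τ_{X×Y}; counting gives |τ_{X×Y}| = 36.


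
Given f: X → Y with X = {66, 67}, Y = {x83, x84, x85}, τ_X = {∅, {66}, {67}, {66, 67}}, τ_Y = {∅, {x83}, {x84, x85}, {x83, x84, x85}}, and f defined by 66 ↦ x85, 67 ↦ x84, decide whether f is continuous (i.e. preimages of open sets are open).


f IS continuous.

Compute f^{-1}(U) for each U ∈ τ_Y:
  U = ∅: f^{-1}(U) = ∅ ∈ τ_X ✓.
  U = {x83}: f^{-1}(U) = ∅ ∈ τ_X ✓.
  U = {x84, x85}: f^{-1}(U) = {66, 67} ∈ τ_X ✓.
  U = {x83, x84, x85}: f^{-1}(U) = {66, 67} ∈ τ_X ✓.
Every preimage lies in τ_X, so f IS continuous.


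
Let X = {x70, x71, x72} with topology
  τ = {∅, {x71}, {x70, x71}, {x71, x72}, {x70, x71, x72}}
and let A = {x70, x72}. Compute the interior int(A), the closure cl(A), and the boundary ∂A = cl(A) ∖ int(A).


int(A) = ∅, cl(A) = {x70, x72}, ∂A = {x70, x72}.

Closed sets in (X, τ) are complements of opens:
  closed(X, τ) = {∅, {x70}, {x72}, {x70, x72}, {x70, x71, x72}}.
int(A) = ⋃ {U ∈ τ : U ⊆ A}. Opens contained in A: ∅.
Taking the union of these: int(A) = ∅.
cl(A) = ⋂ {C closed : A ⊆ C}. Closed sets containing A: {x70, x72}, {x70, x71, x72}.
Intersecting these: cl(A) = {x70, x72}.
∂A = cl(A) ∖ int(A) = {x70, x72} ∖ ∅ = {x70, x72}.


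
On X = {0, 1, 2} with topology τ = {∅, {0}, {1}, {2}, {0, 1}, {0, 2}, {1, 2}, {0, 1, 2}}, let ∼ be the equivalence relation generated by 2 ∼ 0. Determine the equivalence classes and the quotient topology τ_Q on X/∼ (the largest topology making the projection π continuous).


X/∼ = {[0=2], [1]}; |τ_Q| = 4.

Equivalence classes: [0=2], [1].
Quotient map π: X → X/∼ sends 0 ↦ [0=2], 1 ↦ [1], 2 ↦ [0=2].
For each subset V ⊆ X/∼, compute π^{-1}(V) ⊆ X and check whether π^{-1}(V) ∈ τ. V is open in τ_Q iff π^{-1}(V) ∈ τ.
  V = {}: π^{-1}(V) = ∅ ∈ τ ✓.
  V = {[0=2]}: π^{-1}(V) = {0, 2} ∈ τ ✓.
  V = {[1]}: π^{-1}(V) = {1} ∈ τ ✓.
  V = {[0=2], [1]}: π^{-1}(V) = {0, 1, 2} ∈ τ ✓.
Open sets in the quotient: τ_Q = {{}, {[0=2]}, {[1]}, {[0=2], [1]}} (4 elements).


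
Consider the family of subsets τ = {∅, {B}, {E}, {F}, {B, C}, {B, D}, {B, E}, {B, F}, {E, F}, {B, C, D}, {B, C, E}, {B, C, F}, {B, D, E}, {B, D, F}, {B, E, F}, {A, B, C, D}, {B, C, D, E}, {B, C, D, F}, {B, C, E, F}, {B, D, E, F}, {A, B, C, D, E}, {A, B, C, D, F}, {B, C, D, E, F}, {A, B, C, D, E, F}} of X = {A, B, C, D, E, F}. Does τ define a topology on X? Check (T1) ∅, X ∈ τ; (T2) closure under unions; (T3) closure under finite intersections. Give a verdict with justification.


τ IS a topology on X.

Axiom (T1): ∅ ∈ τ? Yes; X ∈ τ? Yes.
Axiom (T2/T3): check pairwise unions and intersections of members of τ.
All pairwise intersections and unions checked — each lies in τ. Therefore τ satisfies (T1), (T2), (T3): it IS a topology on X.


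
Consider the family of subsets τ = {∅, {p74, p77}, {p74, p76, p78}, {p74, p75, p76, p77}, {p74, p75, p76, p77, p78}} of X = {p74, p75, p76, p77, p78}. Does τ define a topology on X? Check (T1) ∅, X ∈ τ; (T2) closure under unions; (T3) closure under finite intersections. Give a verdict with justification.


τ is NOT a topology on X.

Axiom (T1): ∅ ∈ τ? Yes; X ∈ τ? Yes.
Axiom (T2/T3): check pairwise unions and intersections of members of τ.
Counterexample for (T3): {p74, p77} ∩ {p74, p76, p78} = {p74} ∉ τ. Therefore τ is NOT a topology.


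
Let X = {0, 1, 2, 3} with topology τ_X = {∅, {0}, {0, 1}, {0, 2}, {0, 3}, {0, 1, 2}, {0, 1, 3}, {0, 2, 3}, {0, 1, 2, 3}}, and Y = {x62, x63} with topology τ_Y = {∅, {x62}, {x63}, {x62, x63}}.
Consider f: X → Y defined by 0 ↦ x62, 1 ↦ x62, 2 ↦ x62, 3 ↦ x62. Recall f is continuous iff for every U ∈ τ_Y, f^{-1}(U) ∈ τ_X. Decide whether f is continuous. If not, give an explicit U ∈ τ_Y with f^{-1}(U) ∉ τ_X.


f IS continuous.

Compute f^{-1}(U) for each U ∈ τ_Y:
  U = ∅: f^{-1}(U) = ∅ ∈ τ_X ✓.
  U = {x62}: f^{-1}(U) = {0, 1, 2, 3} ∈ τ_X ✓.
  U = {x63}: f^{-1}(U) = ∅ ∈ τ_X ✓.
  U = {x62, x63}: f^{-1}(U) = {0, 1, 2, 3} ∈ τ_X ✓.
Every preimage lies in τ_X, so f IS continuous.


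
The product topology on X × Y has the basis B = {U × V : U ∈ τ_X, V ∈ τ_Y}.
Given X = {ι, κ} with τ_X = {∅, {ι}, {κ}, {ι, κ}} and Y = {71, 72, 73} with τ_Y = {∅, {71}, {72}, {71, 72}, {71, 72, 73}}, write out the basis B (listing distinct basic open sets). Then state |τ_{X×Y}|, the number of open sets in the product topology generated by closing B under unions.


Basis B = {∅ × ∅, {ι} × {71}, {ι} × {72}, {κ} × {71}, {κ} × {72}, {ι} × {71, 72}, {ι, κ} × {71}, {ι, κ} × {72}, {κ} × {71, 72}, {ι} × {71, 72, 73}, {κ} × {71, 72, 73}, {ι, κ} × {71, 72}, {ι, κ} × {71, 72, 73}}; |τ_{X×Y}| = 25.

Enumerate products U × V with U ∈ τ_X, V ∈ τ_Y (deduplicated):
  ∅ × ∅ = {} (∅)
  {ι} × {71} = {(ι,71)}
  {ι} × {72} = {(ι,72)}
  {κ} × {71} = {(κ,71)}
  {κ} × {72} = {(κ,72)}
  {ι} × {71, 72} = {(ι,71), (ι,72)}
  {ι, κ} × {71} = {(ι,71), (κ,71)}
  {ι, κ} × {72} = {(ι,72), (κ,72)}
  {κ} × {71, 72} = {(κ,71), (κ,72)}
  {ι} × {71, 72, 73} = {(ι,71), (ι,72), (ι,73)}
  {κ} × {71, 72, 73} = {(κ,71), (κ,72), (κ,73)}
  {ι, κ} × {71, 72} = {(ι,71), (ι,72), (κ,71), (κ,72)}
  {ι, κ} × {71, 72, 73} = {(ι,71), (ι,72), (ι,73), (κ,71), (κ,72), (κ,73)}
These 13 distinct sets form the basis B.
Close under arbitrary unions to get τ_{X×Y}; counting gives |τ_{X×Y}| = 25.


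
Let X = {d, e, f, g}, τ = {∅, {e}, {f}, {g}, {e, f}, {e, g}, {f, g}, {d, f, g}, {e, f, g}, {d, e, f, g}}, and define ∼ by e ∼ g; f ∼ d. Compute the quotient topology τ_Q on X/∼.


X/∼ = {[d=f], [e=g]}; |τ_Q| = 3.

Equivalence classes: [d=f], [e=g].
Quotient map π: X → X/∼ sends d ↦ [d=f], e ↦ [e=g], f ↦ [d=f], g ↦ [e=g].
For each subset V ⊆ X/∼, compute π^{-1}(V) ⊆ X and check whether π^{-1}(V) ∈ τ. V is open in τ_Q iff π^{-1}(V) ∈ τ.
  V = {}: π^{-1}(V) = ∅ ∈ τ ✓.
  V = {[d=f]}: π^{-1}(V) = {d, f} ∉ τ ✗.
  V = {[e=g]}: π^{-1}(V) = {e, g} ∈ τ ✓.
  V = {[d=f], [e=g]}: π^{-1}(V) = {d, e, f, g} ∈ τ ✓.
Open sets in the quotient: τ_Q = {{}, {[e=g]}, {[d=f], [e=g]}} (3 elements).


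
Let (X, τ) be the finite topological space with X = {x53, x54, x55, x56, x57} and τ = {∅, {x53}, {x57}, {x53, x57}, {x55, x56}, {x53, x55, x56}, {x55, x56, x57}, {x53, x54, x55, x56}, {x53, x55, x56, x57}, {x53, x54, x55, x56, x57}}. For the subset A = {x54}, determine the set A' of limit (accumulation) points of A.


A' = ∅

For each x ∈ X, list the open sets U ∈ τ with x ∈ U, then check whether U ∩ (A ∖ {x}) ≠ ∅ for every such U.
  x = x53: open {x53} ∋ x has {x53} ∩ (A ∖ {x53}) = ∅, so x is NOT a limit point.
  x = x54: open {x53, x54, x55, x56} ∋ x has {x53, x54, x55, x56} ∩ (A ∖ {x54}) = ∅, so x is NOT a limit point.
  x = x55: open {x55, x56} ∋ x has {x55, x56} ∩ (A ∖ {x55}) = ∅, so x is NOT a limit point.
  x = x56: open {x55, x56} ∋ x has {x55, x56} ∩ (A ∖ {x56}) = ∅, so x is NOT a limit point.
  x = x57: open {x57} ∋ x has {x57} ∩ (A ∖ {x57}) = ∅, so x is NOT a limit point.
Collecting: A' = ∅.


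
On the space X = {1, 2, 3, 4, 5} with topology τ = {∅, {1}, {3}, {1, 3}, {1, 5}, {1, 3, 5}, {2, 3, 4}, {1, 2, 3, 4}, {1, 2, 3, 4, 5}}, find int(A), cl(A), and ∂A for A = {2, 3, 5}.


int(A) = {3}, cl(A) = {2, 3, 4, 5}, ∂A = {2, 4, 5}.

Closed sets in (X, τ) are complements of opens:
  closed(X, τ) = {∅, {5}, {1, 5}, {2, 4}, {2, 3, 4}, {2, 4, 5}, {1, 2, 4, 5}, {2, 3, 4, 5}, {1, 2, 3, 4, 5}}.
int(A) = ⋃ {U ∈ τ : U ⊆ A}. Opens contained in A: ∅, {3}.
Taking the union of these: int(A) = {3}.
cl(A) = ⋂ {C closed : A ⊆ C}. Closed sets containing A: {2, 3, 4, 5}, {1, 2, 3, 4, 5}.
Intersecting these: cl(A) = {2, 3, 4, 5}.
∂A = cl(A) ∖ int(A) = {2, 3, 4, 5} ∖ {3} = {2, 4, 5}.


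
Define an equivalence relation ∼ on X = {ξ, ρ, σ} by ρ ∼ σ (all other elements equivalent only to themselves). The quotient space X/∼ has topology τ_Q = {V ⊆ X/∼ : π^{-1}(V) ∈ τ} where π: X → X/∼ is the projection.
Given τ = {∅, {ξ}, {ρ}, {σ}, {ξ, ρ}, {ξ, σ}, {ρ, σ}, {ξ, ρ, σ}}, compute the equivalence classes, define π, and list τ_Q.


X/∼ = {[ξ], [ρ=σ]}; |τ_Q| = 4.

Equivalence classes: [ξ], [ρ=σ].
Quotient map π: X → X/∼ sends ξ ↦ [ξ], ρ ↦ [ρ=σ], σ ↦ [ρ=σ].
For each subset V ⊆ X/∼, compute π^{-1}(V) ⊆ X and check whether π^{-1}(V) ∈ τ. V is open in τ_Q iff π^{-1}(V) ∈ τ.
  V = {}: π^{-1}(V) = ∅ ∈ τ ✓.
  V = {[ξ]}: π^{-1}(V) = {ξ} ∈ τ ✓.
  V = {[ρ=σ]}: π^{-1}(V) = {ρ, σ} ∈ τ ✓.
  V = {[ξ], [ρ=σ]}: π^{-1}(V) = {ξ, ρ, σ} ∈ τ ✓.
Open sets in the quotient: τ_Q = {{}, {[ξ]}, {[ρ=σ]}, {[ξ], [ρ=σ]}} (4 elements).


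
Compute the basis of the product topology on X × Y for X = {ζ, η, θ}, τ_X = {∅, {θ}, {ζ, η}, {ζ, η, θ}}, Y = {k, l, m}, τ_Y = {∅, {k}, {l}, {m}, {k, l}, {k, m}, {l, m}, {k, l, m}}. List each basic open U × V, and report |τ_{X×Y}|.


Basis B = {∅ × ∅, {θ} × {k}, {θ} × {l}, {θ} × {m}, {ζ, η} × {k}, {ζ, η} × {l}, {ζ, η} × {m}, {θ} × {k, l}, {θ} × {k, m}, {θ} × {l, m}, {ζ, η, θ} × {k}, {ζ, η, θ} × {l}, {ζ, η, θ} × {m}, {θ} × {k, l, m}, {ζ, η} × {k, l}, {ζ, η} × {k, m}, {ζ, η} × {l, m}, {ζ, η} × {k, l, m}, {ζ, η, θ} × {k, l}, {ζ, η, θ} × {k, m}, {ζ, η, θ} × {l, m}, {ζ, η, θ} × {k, l, m}}; |τ_{X×Y}| = 64.

Enumerate products U × V with U ∈ τ_X, V ∈ τ_Y (deduplicated):
  ∅ × ∅ = {} (∅)
  {θ} × {k} = {(θ,k)}
  {θ} × {l} = {(θ,l)}
  {θ} × {m} = {(θ,m)}
  {ζ, η} × {k} = {(ζ,k), (η,k)}
  {ζ, η} × {l} = {(ζ,l), (η,l)}
  {ζ, η} × {m} = {(ζ,m), (η,m)}
  {θ} × {k, l} = {(θ,k), (θ,l)}
  {θ} × {k, m} = {(θ,k), (θ,m)}
  {θ} × {l, m} = {(θ,l), (θ,m)}
  {ζ, η, θ} × {k} = {(ζ,k), (η,k), (θ,k)}
  {ζ, η, θ} × {l} = {(ζ,l), (η,l), (θ,l)}
  {ζ, η, θ} × {m} = {(ζ,m), (η,m), (θ,m)}
  {θ} × {k, l, m} = {(θ,k), (θ,l), (θ,m)}
  {ζ, η} × {k, l} = {(ζ,k), (ζ,l), (η,k), (η,l)}
  {ζ, η} × {k, m} = {(ζ,k), (ζ,m), (η,k), (η,m)}
  {ζ, η} × {l, m} = {(ζ,l), (ζ,m), (η,l), (η,m)}
  {ζ, η} × {k, l, m} = {(ζ,k), (ζ,l), (ζ,m), (η,k), (η,l), (η,m)}
  {ζ, η, θ} × {k, l} = {(ζ,k), (ζ,l), (η,k), (η,l), (θ,k), (θ,l)}
  {ζ, η, θ} × {k, m} = {(ζ,k), (ζ,m), (η,k), (η,m), (θ,k), (θ,m)}
  {ζ, η, θ} × {l, m} = {(ζ,l), (ζ,m), (η,l), (η,m), (θ,l), (θ,m)}
  {ζ, η, θ} × {k, l, m} = {(ζ,k), (ζ,l), (ζ,m), (η,k), (η,l), (η,m), (θ,k), (θ,l), (θ,m)}
These 22 distinct sets form the basis B.
Close under arbitrary unions to get τ_{X×Y}; counting gives |τ_{X×Y}| = 64.


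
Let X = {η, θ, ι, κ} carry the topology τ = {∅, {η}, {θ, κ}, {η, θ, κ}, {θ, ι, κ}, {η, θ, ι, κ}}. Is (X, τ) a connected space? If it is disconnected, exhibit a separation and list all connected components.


(X, τ) is disconnected; components = [{η}, {θ, ι, κ}].

Find clopen sets (U ∈ τ with X ∖ U ∈ τ):
  U = ∅, X ∖ U = {η, θ, ι, κ} — both open, so U is clopen.
  U = {η}, X ∖ U = {θ, ι, κ} — both open, so U is clopen.
  U = {θ, ι, κ}, X ∖ U = {η} — both open, so U is clopen.
  U = {η, θ, ι, κ}, X ∖ U = ∅ — both open, so U is clopen.
Nontrivial clopen(s) exist: e.g. {θ, ι, κ}. So (X, τ) is disconnected.
Compute connected components by grouping points that agree on all clopens:
  component: {η}
  component: {θ, ι, κ}


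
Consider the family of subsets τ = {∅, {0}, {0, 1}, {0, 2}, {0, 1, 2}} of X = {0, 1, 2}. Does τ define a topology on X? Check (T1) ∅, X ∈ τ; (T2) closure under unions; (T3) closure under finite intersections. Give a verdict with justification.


τ IS a topology on X.

Axiom (T1): ∅ ∈ τ? Yes; X ∈ τ? Yes.
Axiom (T2/T3): check pairwise unions and intersections of members of τ.
All pairwise intersections and unions checked — each lies in τ. Therefore τ satisfies (T1), (T2), (T3): it IS a topology on X.


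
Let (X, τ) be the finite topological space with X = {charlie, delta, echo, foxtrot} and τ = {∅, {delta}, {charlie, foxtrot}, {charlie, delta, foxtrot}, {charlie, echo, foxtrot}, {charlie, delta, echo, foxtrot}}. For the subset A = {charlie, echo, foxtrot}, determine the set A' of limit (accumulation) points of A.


A' = {charlie, echo, foxtrot}

For each x ∈ X, list the open sets U ∈ τ with x ∈ U, then check whether U ∩ (A ∖ {x}) ≠ ∅ for every such U.
  x = charlie: opens ∋ x are {charlie, foxtrot}, {charlie, delta, foxtrot}, {charlie, echo, foxtrot}, {charlie, delta, echo, foxtrot}; each meets A ∖ {charlie}, so x IS a limit point.
  x = delta: open {delta} ∋ x has {delta} ∩ (A ∖ {delta}) = ∅, so x is NOT a limit point.
  x = echo: opens ∋ x are {charlie, echo, foxtrot}, {charlie, delta, echo, foxtrot}; each meets A ∖ {echo}, so x IS a limit point.
  x = foxtrot: opens ∋ x are {charlie, foxtrot}, {charlie, delta, foxtrot}, {charlie, echo, foxtrot}, {charlie, delta, echo, foxtrot}; each meets A ∖ {foxtrot}, so x IS a limit point.
Collecting: A' = {charlie, echo, foxtrot}.


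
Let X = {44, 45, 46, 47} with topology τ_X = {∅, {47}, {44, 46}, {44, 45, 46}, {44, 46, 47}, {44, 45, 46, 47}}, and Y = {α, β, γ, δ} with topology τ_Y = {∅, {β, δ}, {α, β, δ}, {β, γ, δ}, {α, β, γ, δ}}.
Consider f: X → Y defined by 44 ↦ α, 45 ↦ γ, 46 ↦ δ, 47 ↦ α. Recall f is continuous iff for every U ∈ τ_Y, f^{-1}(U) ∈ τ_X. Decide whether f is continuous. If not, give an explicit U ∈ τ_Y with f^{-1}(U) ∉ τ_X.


f is NOT continuous.

Compute f^{-1}(U) for each U ∈ τ_Y:
  U = ∅: f^{-1}(U) = ∅ ∈ τ_X ✓.
  U = {β, δ}: f^{-1}(U) = {46} ∉ τ_X ✗.
  U = {α, β, δ}: f^{-1}(U) = {44, 46, 47} ∈ τ_X ✓.
  U = {β, γ, δ}: f^{-1}(U) = {45, 46} ∉ τ_X ✗.
  U = {α, β, γ, δ}: f^{-1}(U) = {44, 45, 46, 47} ∈ τ_X ✓.
Found U = {β, δ} with f^{-1}(U) = {46} not in τ_X. Therefore f is NOT continuous.


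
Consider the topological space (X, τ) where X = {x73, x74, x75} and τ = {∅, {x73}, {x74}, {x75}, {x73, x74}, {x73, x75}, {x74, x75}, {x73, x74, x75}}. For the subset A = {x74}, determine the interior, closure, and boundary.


int(A) = {x74}, cl(A) = {x74}, ∂A = ∅.

Closed sets in (X, τ) are complements of opens:
  closed(X, τ) = {∅, {x73}, {x74}, {x75}, {x73, x74}, {x73, x75}, {x74, x75}, {x73, x74, x75}}.
int(A) = ⋃ {U ∈ τ : U ⊆ A}. Opens contained in A: ∅, {x74}.
Taking the union of these: int(A) = {x74}.
cl(A) = ⋂ {C closed : A ⊆ C}. Closed sets containing A: {x74}, {x73, x74}, {x74, x75}, {x73, x74, x75}.
Intersecting these: cl(A) = {x74}.
∂A = cl(A) ∖ int(A) = {x74} ∖ {x74} = ∅.


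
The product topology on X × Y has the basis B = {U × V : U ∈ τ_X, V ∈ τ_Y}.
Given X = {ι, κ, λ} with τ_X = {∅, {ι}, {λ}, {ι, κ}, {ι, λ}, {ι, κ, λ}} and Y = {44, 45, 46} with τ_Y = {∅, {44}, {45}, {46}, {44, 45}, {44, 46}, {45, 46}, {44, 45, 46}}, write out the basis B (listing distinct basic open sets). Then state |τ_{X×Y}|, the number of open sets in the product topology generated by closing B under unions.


Basis B = {∅ × ∅, {ι} × {44}, {ι} × {45}, {ι} × {46}, {λ} × {44}, {λ} × {45}, {λ} × {46}, {ι} × {44, 45}, {ι} × {44, 46}, {ι, κ} × {44}, {ι, λ} × {44}, {ι} × {45, 46}, {ι, κ} × {45}, {ι, λ} × {45}, {ι, κ} × {46}, {ι, λ} × {46}, {λ} × {44, 45}, {λ} × {44, 46}, {λ} × {45, 46}, {ι} × {44, 45, 46}, {ι, κ, λ} × {44}, {ι, κ, λ} × {45}, {ι, κ, λ} × {46}, {λ} × {44, 45, 46}, {ι, κ} × {44, 45}, {ι, λ} × {44, 45}, {ι, κ} × {44, 46}, {ι, λ} × {44, 46}, {ι, κ} × {45, 46}, {ι, λ} × {45, 46}, {ι, κ} × {44, 45, 46}, {ι, λ} × {44, 45, 46}, {ι, κ, λ} × {44, 45}, {ι, κ, λ} × {44, 46}, {ι, κ, λ} × {45, 46}, {ι, κ, λ} × {44, 45, 46}}; |τ_{X×Y}| = 216.

Enumerate products U × V with U ∈ τ_X, V ∈ τ_Y (deduplicated):
  ∅ × ∅ = {} (∅)
  {ι} × {44} = {(ι,44)}
  {ι} × {45} = {(ι,45)}
  {ι} × {46} = {(ι,46)}
  {λ} × {44} = {(λ,44)}
  {λ} × {45} = {(λ,45)}
  {λ} × {46} = {(λ,46)}
  {ι} × {44, 45} = {(ι,44), (ι,45)}
  {ι} × {44, 46} = {(ι,44), (ι,46)}
  {ι, κ} × {44} = {(ι,44), (κ,44)}
  {ι, λ} × {44} = {(ι,44), (λ,44)}
  {ι} × {45, 46} = {(ι,45), (ι,46)}
  {ι, κ} × {45} = {(ι,45), (κ,45)}
  {ι, λ} × {45} = {(ι,45), (λ,45)}
  {ι, κ} × {46} = {(ι,46), (κ,46)}
  {ι, λ} × {46} = {(ι,46), (λ,46)}
  {λ} × {44, 45} = {(λ,44), (λ,45)}
  {λ} × {44, 46} = {(λ,44), (λ,46)}
  {λ} × {45, 46} = {(λ,45), (λ,46)}
  {ι} × {44, 45, 46} = {(ι,44), (ι,45), (ι,46)}
  {ι, κ, λ} × {44} = {(ι,44), (κ,44), (λ,44)}
  {ι, κ, λ} × {45} = {(ι,45), (κ,45), (λ,45)}
  {ι, κ, λ} × {46} = {(ι,46), (κ,46), (λ,46)}
  {λ} × {44, 45, 46} = {(λ,44), (λ,45), (λ,46)}
  {ι, κ} × {44, 45} = {(ι,44), (ι,45), (κ,44), (κ,45)}
  {ι, λ} × {44, 45} = {(ι,44), (ι,45), (λ,44), (λ,45)}
  {ι, κ} × {44, 46} = {(ι,44), (ι,46), (κ,44), (κ,46)}
  {ι, λ} × {44, 46} = {(ι,44), (ι,46), (λ,44), (λ,46)}
  {ι, κ} × {45, 46} = {(ι,45), (ι,46), (κ,45), (κ,46)}
  {ι, λ} × {45, 46} = {(ι,45), (ι,46), (λ,45), (λ,46)}
  {ι, κ} × {44, 45, 46} = {(ι,44), (ι,45), (ι,46), (κ,44), (κ,45), (κ,46)}
  {ι, λ} × {44, 45, 46} = {(ι,44), (ι,45), (ι,46), (λ,44), (λ,45), (λ,46)}
  {ι, κ, λ} × {44, 45} = {(ι,44), (ι,45), (κ,44), (κ,45), (λ,44), (λ,45)}
  {ι, κ, λ} × {44, 46} = {(ι,44), (ι,46), (κ,44), (κ,46), (λ,44), (λ,46)}
  {ι, κ, λ} × {45, 46} = {(ι,45), (ι,46), (κ,45), (κ,46), (λ,45), (λ,46)}
  {ι, κ, λ} × {44, 45, 46} = {(ι,44), (ι,45), (ι,46), (κ,44), (κ,45), (κ,46), (λ,44), (λ,45), (λ,46)}
These 36 distinct sets form the basis B.
Close under arbitrary unions to get τ_{X×Y}; counting gives |τ_{X×Y}| = 216.


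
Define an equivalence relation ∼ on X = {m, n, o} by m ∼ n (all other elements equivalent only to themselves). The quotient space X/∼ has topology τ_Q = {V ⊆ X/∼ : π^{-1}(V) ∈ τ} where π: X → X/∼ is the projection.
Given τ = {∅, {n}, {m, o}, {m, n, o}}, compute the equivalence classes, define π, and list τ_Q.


X/∼ = {[m=n], [o]}; |τ_Q| = 2.

Equivalence classes: [m=n], [o].
Quotient map π: X → X/∼ sends m ↦ [m=n], n ↦ [m=n], o ↦ [o].
For each subset V ⊆ X/∼, compute π^{-1}(V) ⊆ X and check whether π^{-1}(V) ∈ τ. V is open in τ_Q iff π^{-1}(V) ∈ τ.
  V = {}: π^{-1}(V) = ∅ ∈ τ ✓.
  V = {[m=n]}: π^{-1}(V) = {m, n} ∉ τ ✗.
  V = {[o]}: π^{-1}(V) = {o} ∉ τ ✗.
  V = {[m=n], [o]}: π^{-1}(V) = {m, n, o} ∈ τ ✓.
Open sets in the quotient: τ_Q = {{}, {[m=n], [o]}} (2 elements).


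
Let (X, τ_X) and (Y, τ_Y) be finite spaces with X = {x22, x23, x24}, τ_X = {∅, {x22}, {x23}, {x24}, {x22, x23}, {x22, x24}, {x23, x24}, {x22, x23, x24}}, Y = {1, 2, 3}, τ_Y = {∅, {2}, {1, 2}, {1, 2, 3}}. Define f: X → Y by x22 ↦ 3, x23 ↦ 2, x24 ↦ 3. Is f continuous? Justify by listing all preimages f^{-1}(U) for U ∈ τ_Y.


f IS continuous.

Compute f^{-1}(U) for each U ∈ τ_Y:
  U = ∅: f^{-1}(U) = ∅ ∈ τ_X ✓.
  U = {2}: f^{-1}(U) = {x23} ∈ τ_X ✓.
  U = {1, 2}: f^{-1}(U) = {x23} ∈ τ_X ✓.
  U = {1, 2, 3}: f^{-1}(U) = {x22, x23, x24} ∈ τ_X ✓.
Every preimage lies in τ_X, so f IS continuous.


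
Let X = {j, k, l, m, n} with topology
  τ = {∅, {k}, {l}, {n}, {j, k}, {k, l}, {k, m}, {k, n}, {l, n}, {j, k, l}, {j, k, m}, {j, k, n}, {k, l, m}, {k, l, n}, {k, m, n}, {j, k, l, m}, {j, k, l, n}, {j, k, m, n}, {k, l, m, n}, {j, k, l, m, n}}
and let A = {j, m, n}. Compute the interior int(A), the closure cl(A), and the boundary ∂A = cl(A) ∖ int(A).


int(A) = {n}, cl(A) = {j, m, n}, ∂A = {j, m}.

Closed sets in (X, τ) are complements of opens:
  closed(X, τ) = {∅, {j}, {l}, {m}, {n}, {j, l}, {j, m}, {j, n}, {l, m}, {l, n}, {m, n}, {j, k, m}, {j, l, m}, {j, l, n}, {j, m, n}, {l, m, n}, {j, k, l, m}, {j, k, m, n}, {j, l, m, n}, {j, k, l, m, n}}.
int(A) = ⋃ {U ∈ τ : U ⊆ A}. Opens contained in A: ∅, {n}.
Taking the union of these: int(A) = {n}.
cl(A) = ⋂ {C closed : A ⊆ C}. Closed sets containing A: {j, m, n}, {j, k, m, n}, {j, l, m, n}, {j, k, l, m, n}.
Intersecting these: cl(A) = {j, m, n}.
∂A = cl(A) ∖ int(A) = {j, m, n} ∖ {n} = {j, m}.
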